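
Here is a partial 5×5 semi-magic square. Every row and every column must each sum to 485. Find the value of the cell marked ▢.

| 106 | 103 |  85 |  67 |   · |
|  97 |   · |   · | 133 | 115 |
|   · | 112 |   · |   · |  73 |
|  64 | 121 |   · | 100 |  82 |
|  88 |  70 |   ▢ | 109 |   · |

Row 1 must total 485; the given cells sum to 361, so (1,5) = 124.
Row 4 needs 485; the known cells sum to 367, so (4,3) = 118.
Column 1 needs 485; the known cells sum to 355, so (3,1) = 130.
Using column 2: 103 + 112 + 121 + 70 + ? → (2,2) = 485 − 406 = 79.
Column 4 must total 485; the given cells sum to 409, so (3,4) = 76.
From column 5, 485 − (124 + 115 + 73 + 82) gives (5,5) = 91.
The remaining cell in row 2 is (2,3) = 485 − 424 = 61.
From row 3, 485 − (130 + 112 + 76 + 73) gives (3,3) = 94.
Using row 5: 88 + 70 + 109 + 91 + ? → (5,3) = 485 − 358 = 127.

127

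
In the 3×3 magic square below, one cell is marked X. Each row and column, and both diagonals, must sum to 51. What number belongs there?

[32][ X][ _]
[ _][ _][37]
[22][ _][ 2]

7

Row 3 must total 51; the given cells sum to 24, so (3,2) = 27.
From column 1, 51 − (32 + 22) gives (2,1) = -3.
From column 3, 51 − (37 + 2) gives (1,3) = 12.
The remaining cell in main diagonal is (2,2) = 51 − 34 = 17.
Using row 1: 32 + 12 + ? → (1,2) = 51 − 44 = 7.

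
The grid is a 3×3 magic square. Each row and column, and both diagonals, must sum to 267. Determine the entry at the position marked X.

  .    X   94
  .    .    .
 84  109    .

Row 3 needs 267; the known cells sum to 193, so (3,3) = 74.
The remaining cell in column 3 is (2,3) = 267 − 168 = 99.
Anti-diagonal needs 267; the known cells sum to 178, so (2,2) = 89.
Row 2 needs 267; the known cells sum to 188, so (2,1) = 79.
Using column 1: 79 + 84 + ? → (1,1) = 267 − 163 = 104.
Column 2 must total 267; the given cells sum to 198, so (1,2) = 69.

69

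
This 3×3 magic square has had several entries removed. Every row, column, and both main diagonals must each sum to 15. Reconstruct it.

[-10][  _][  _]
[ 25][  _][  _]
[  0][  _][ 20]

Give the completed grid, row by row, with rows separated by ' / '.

-10 15 10 / 25 5 -15 / 0 -5 20

From row 3, 15 − (0 + 20) gives (3,2) = -5.
From main diagonal, 15 − (-10 + 20) gives (2,2) = 5.
Using anti-diagonal: 5 + 0 + ? → (1,3) = 15 − 5 = 10.
Row 1 must total 15; the given cells sum to 0, so (1,2) = 15.
Row 2 needs 15; the known cells sum to 30, so (2,3) = -15.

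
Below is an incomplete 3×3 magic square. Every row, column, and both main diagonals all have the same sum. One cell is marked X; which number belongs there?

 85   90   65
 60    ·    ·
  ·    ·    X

Row 1 is complete and sums to 240; that is the magic constant.
The remaining cell in column 1 is (3,1) = 240 − 145 = 95.
Anti-diagonal: 65 + 95 + ? = 240, so (2,2) = 80.
Row 2 must total 240; the given cells sum to 140, so (2,3) = 100.
Column 2 needs 240; the known cells sum to 170, so (3,2) = 70.
From column 3, 240 − (65 + 100) gives (3,3) = 75.

75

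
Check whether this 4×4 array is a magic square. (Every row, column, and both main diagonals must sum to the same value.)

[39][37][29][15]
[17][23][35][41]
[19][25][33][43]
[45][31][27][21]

No — row 4 sums to 124 but row 1 sums to 120.

Row 1: 39 + 37 + 29 + 15 = 120.
Row 2: 17 + 23 + 35 + 41 = 116.
Row 3: 19 + 25 + 33 + 43 = 120.
Row 4: 45 + 31 + 27 + 21 = 124.
Column 1: 39 + 17 + 19 + 45 = 120.
Column 2: 37 + 23 + 25 + 31 = 116.
Column 3: 29 + 35 + 33 + 27 = 124.
Column 4: 15 + 41 + 43 + 21 = 120.
Main diagonal: 39 + 23 + 33 + 21 = 116.
Anti-diagonal: 15 + 35 + 25 + 45 = 120.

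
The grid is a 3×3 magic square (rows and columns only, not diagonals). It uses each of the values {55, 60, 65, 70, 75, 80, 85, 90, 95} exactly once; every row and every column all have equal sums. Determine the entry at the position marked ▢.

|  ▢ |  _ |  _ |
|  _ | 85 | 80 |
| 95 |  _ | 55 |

70

The 9 entries sum to 675, so each line sums to 675/3 = 225.
From row 2, 225 − (85 + 80) gives (2,1) = 60.
The remaining cell in row 3 is (3,2) = 225 − 150 = 75.
Column 1 needs 225; the known cells sum to 155, so (1,1) = 70.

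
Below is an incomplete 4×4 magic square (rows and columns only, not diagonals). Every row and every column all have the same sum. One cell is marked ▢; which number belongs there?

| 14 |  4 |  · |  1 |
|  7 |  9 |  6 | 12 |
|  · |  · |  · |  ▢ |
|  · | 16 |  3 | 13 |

Row 2 is complete and sums to 34; that is the magic constant.
From row 1, 34 − (14 + 4 + 1) gives (1,3) = 15.
Row 4 must total 34; the given cells sum to 32, so (4,1) = 2.
From column 1, 34 − (14 + 7 + 2) gives (3,1) = 11.
Column 2 must total 34; the given cells sum to 29, so (3,2) = 5.
Column 3: 15 + 6 + 3 + ? = 34, so (3,3) = 10.
The remaining cell in column 4 is (3,4) = 34 − 26 = 8.

8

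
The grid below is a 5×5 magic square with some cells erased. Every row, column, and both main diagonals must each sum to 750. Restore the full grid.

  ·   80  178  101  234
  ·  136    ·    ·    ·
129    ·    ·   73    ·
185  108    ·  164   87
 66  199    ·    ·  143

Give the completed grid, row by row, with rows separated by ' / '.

Row 1 must total 750; the given cells sum to 593, so (1,1) = 157.
Row 4 needs 750; the known cells sum to 544, so (4,3) = 206.
Using column 1: 157 + 129 + 185 + 66 + ? → (2,1) = 750 − 537 = 213.
The remaining cell in column 2 is (3,2) = 750 − 523 = 227.
The remaining cell in main diagonal is (3,3) = 750 − 600 = 150.
Anti-diagonal needs 750; the known cells sum to 558, so (2,4) = 192.
Using row 3: 129 + 227 + 150 + 73 + ? → (3,5) = 750 − 579 = 171.
Column 4 needs 750; the known cells sum to 530, so (5,4) = 220.
Column 5 needs 750; the known cells sum to 635, so (2,5) = 115.
Row 2: 213 + 136 + 192 + 115 + ? = 750, so (2,3) = 94.
From row 5, 750 − (66 + 199 + 220 + 143) gives (5,3) = 122.

157 80 178 101 234 / 213 136 94 192 115 / 129 227 150 73 171 / 185 108 206 164 87 / 66 199 122 220 143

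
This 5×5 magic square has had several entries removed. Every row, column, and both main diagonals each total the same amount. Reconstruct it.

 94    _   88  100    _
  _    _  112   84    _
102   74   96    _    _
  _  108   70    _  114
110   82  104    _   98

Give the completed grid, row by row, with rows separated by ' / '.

Column 3 is already complete: 88 + 112 + 96 + 70 + 104 = 470, so that is the magic constant.
From row 5, 470 − (110 + 82 + 104 + 98) gives (5,4) = 76.
Anti-diagonal needs 470; the known cells sum to 398, so (1,5) = 72.
Using row 1: 94 + 88 + 100 + 72 + ? → (1,2) = 470 − 354 = 116.
Using column 2: 116 + 74 + 108 + 82 + ? → (2,2) = 470 − 380 = 90.
Main diagonal must total 470; the given cells sum to 378, so (4,4) = 92.
Using row 4: 108 + 70 + 92 + 114 + ? → (4,1) = 470 − 384 = 86.
The remaining cell in column 1 is (2,1) = 470 − 392 = 78.
Using column 4: 100 + 84 + 92 + 76 + ? → (3,4) = 470 − 352 = 118.
Row 2 needs 470; the known cells sum to 364, so (2,5) = 106.
Row 3: 102 + 74 + 96 + 118 + ? = 470, so (3,5) = 80.

94 116 88 100 72 / 78 90 112 84 106 / 102 74 96 118 80 / 86 108 70 92 114 / 110 82 104 76 98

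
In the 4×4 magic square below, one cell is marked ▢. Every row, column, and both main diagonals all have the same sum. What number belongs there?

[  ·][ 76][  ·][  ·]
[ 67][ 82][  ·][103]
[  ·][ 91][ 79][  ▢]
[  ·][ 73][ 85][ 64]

Column 2 is complete and sums to 322; that is the magic constant.
Row 2 needs 322; the known cells sum to 252, so (2,3) = 70.
The remaining cell in row 4 is (4,1) = 322 − 222 = 100.
Column 3 must total 322; the given cells sum to 234, so (1,3) = 88.
Using main diagonal: 82 + 79 + 64 + ? → (1,1) = 322 − 225 = 97.
The remaining cell in anti-diagonal is (1,4) = 322 − 261 = 61.
Column 1: 97 + 67 + 100 + ? = 322, so (3,1) = 58.
Column 4 must total 322; the given cells sum to 228, so (3,4) = 94.

94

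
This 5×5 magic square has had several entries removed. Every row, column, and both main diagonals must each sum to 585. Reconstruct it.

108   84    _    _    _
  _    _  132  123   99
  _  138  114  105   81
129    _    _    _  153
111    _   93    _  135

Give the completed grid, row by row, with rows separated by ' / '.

Row 3 must total 585; the given cells sum to 438, so (3,1) = 147.
The remaining cell in column 1 is (2,1) = 585 − 495 = 90.
Column 5 needs 585; the known cells sum to 468, so (1,5) = 117.
Anti-diagonal needs 585; the known cells sum to 465, so (4,2) = 120.
Row 2 must total 585; the given cells sum to 444, so (2,2) = 141.
Column 2: 84 + 141 + 138 + 120 + ? = 585, so (5,2) = 102.
From main diagonal, 585 − (108 + 141 + 114 + 135) gives (4,4) = 87.
Row 4 needs 585; the known cells sum to 489, so (4,3) = 96.
From row 5, 585 − (111 + 102 + 93 + 135) gives (5,4) = 144.
Column 3 must total 585; the given cells sum to 435, so (1,3) = 150.
Using column 4: 123 + 105 + 87 + 144 + ? → (1,4) = 585 − 459 = 126.

108 84 150 126 117 / 90 141 132 123 99 / 147 138 114 105 81 / 129 120 96 87 153 / 111 102 93 144 135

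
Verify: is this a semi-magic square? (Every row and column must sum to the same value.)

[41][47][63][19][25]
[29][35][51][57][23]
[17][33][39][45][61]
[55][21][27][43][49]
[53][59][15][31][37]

Row 1: 41 + 47 + 63 + 19 + 25 = 195.
Row 2: 29 + 35 + 51 + 57 + 23 = 195.
Row 3: 17 + 33 + 39 + 45 + 61 = 195.
Row 4: 55 + 21 + 27 + 43 + 49 = 195.
Row 5: 53 + 59 + 15 + 31 + 37 = 195.
Column 1: 41 + 29 + 17 + 55 + 53 = 195.
Column 2: 47 + 35 + 33 + 21 + 59 = 195.
Column 3: 63 + 51 + 39 + 27 + 15 = 195.
Column 4: 19 + 57 + 45 + 43 + 31 = 195.
Column 5: 25 + 23 + 61 + 49 + 37 = 195.
All lines sum to 195.

Yes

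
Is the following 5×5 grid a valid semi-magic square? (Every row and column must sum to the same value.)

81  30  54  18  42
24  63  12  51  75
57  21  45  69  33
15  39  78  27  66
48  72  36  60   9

Row 1: 81 + 30 + 54 + 18 + 42 = 225.
Row 2: 24 + 63 + 12 + 51 + 75 = 225.
Row 3: 57 + 21 + 45 + 69 + 33 = 225.
Row 4: 15 + 39 + 78 + 27 + 66 = 225.
Row 5: 48 + 72 + 36 + 60 + 9 = 225.
Column 1: 81 + 24 + 57 + 15 + 48 = 225.
Column 2: 30 + 63 + 21 + 39 + 72 = 225.
Column 3: 54 + 12 + 45 + 78 + 36 = 225.
Column 4: 18 + 51 + 69 + 27 + 60 = 225.
Column 5: 42 + 75 + 33 + 66 + 9 = 225.
All lines sum to 225.

Yes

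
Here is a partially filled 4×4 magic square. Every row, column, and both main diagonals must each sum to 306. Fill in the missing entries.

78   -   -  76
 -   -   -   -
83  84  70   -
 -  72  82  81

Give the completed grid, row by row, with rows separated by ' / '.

78 73 79 76 / 74 77 75 80 / 83 84 70 69 / 71 72 82 81

From row 3, 306 − (83 + 84 + 70) gives (3,4) = 69.
From row 4, 306 − (72 + 82 + 81) gives (4,1) = 71.
Column 1: 78 + 83 + 71 + ? = 306, so (2,1) = 74.
Column 4 needs 306; the known cells sum to 226, so (2,4) = 80.
Main diagonal needs 306; the known cells sum to 229, so (2,2) = 77.
Anti-diagonal must total 306; the given cells sum to 231, so (2,3) = 75.
Using column 2: 77 + 84 + 72 + ? → (1,2) = 306 − 233 = 73.
Column 3 must total 306; the given cells sum to 227, so (1,3) = 79.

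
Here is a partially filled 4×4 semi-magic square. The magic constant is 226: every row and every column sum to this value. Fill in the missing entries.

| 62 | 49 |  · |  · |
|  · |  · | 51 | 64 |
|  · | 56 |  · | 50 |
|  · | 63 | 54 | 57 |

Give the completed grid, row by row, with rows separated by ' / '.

Using row 4: 63 + 54 + 57 + ? → (4,1) = 226 − 174 = 52.
Column 2 needs 226; the known cells sum to 168, so (2,2) = 58.
The remaining cell in column 4 is (1,4) = 226 − 171 = 55.
From row 1, 226 − (62 + 49 + 55) gives (1,3) = 60.
Row 2: 58 + 51 + 64 + ? = 226, so (2,1) = 53.
The remaining cell in column 1 is (3,1) = 226 − 167 = 59.
Column 3 must total 226; the given cells sum to 165, so (3,3) = 61.

62 49 60 55 / 53 58 51 64 / 59 56 61 50 / 52 63 54 57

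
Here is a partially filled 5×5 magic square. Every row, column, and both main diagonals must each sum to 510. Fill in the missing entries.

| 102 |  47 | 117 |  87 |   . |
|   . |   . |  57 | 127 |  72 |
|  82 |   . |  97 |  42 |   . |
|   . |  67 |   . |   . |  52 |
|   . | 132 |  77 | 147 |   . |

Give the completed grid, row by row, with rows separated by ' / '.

102 47 117 87 157 / 142 112 57 127 72 / 82 152 97 42 137 / 122 67 162 107 52 / 62 132 77 147 92

Using row 1: 102 + 47 + 117 + 87 + ? → (1,5) = 510 − 353 = 157.
The remaining cell in column 3 is (4,3) = 510 − 348 = 162.
Column 4 needs 510; the known cells sum to 403, so (4,4) = 107.
Anti-diagonal: 157 + 127 + 97 + 67 + ? = 510, so (5,1) = 62.
The remaining cell in row 4 is (4,1) = 510 − 388 = 122.
Row 5: 62 + 132 + 77 + 147 + ? = 510, so (5,5) = 92.
The remaining cell in column 1 is (2,1) = 510 − 368 = 142.
From column 5, 510 − (157 + 72 + 52 + 92) gives (3,5) = 137.
The remaining cell in main diagonal is (2,2) = 510 − 398 = 112.
Using row 3: 82 + 97 + 42 + 137 + ? → (3,2) = 510 − 358 = 152.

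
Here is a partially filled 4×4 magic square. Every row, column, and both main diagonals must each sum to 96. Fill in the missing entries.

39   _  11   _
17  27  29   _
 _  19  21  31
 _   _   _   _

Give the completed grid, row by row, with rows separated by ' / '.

Row 2 needs 96; the known cells sum to 73, so (2,4) = 23.
The remaining cell in row 3 is (3,1) = 96 − 71 = 25.
Column 1 must total 96; the given cells sum to 81, so (4,1) = 15.
Column 3: 11 + 29 + 21 + ? = 96, so (4,3) = 35.
From main diagonal, 96 − (39 + 27 + 21) gives (4,4) = 9.
Anti-diagonal must total 96; the given cells sum to 63, so (1,4) = 33.
The remaining cell in row 1 is (1,2) = 96 − 83 = 13.
Row 4 needs 96; the known cells sum to 59, so (4,2) = 37.

39 13 11 33 / 17 27 29 23 / 25 19 21 31 / 15 37 35 9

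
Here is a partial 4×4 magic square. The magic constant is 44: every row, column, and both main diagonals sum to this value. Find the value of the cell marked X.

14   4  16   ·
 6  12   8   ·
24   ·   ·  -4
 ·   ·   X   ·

Row 1 needs 44; the known cells sum to 34, so (1,4) = 10.
Using row 2: 6 + 12 + 8 + ? → (2,4) = 44 − 26 = 18.
From column 1, 44 − (14 + 6 + 24) gives (4,1) = 0.
Column 4 needs 44; the known cells sum to 24, so (4,4) = 20.
From main diagonal, 44 − (14 + 12 + 20) gives (3,3) = -2.
Anti-diagonal needs 44; the known cells sum to 18, so (3,2) = 26.
Using column 2: 4 + 12 + 26 + ? → (4,2) = 44 − 42 = 2.
From column 3, 44 − (16 + 8 + (-2)) gives (4,3) = 22.

22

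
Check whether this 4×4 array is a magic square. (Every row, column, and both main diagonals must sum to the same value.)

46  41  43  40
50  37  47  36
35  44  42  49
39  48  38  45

Yes

Row 1: 46 + 41 + 43 + 40 = 170.
Row 2: 50 + 37 + 47 + 36 = 170.
Row 3: 35 + 44 + 42 + 49 = 170.
Row 4: 39 + 48 + 38 + 45 = 170.
Column 1: 46 + 50 + 35 + 39 = 170.
Column 2: 41 + 37 + 44 + 48 = 170.
Column 3: 43 + 47 + 42 + 38 = 170.
Column 4: 40 + 36 + 49 + 45 = 170.
Main diagonal: 46 + 37 + 42 + 45 = 170.
Anti-diagonal: 40 + 47 + 44 + 39 = 170.
All lines sum to 170.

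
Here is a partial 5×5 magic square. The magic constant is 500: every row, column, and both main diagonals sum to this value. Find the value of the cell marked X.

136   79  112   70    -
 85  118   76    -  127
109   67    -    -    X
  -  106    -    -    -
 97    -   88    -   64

91

The remaining cell in row 1 is (1,5) = 500 − 397 = 103.
Row 2 needs 500; the known cells sum to 406, so (2,4) = 94.
Column 1 needs 500; the known cells sum to 427, so (4,1) = 73.
From column 2, 500 − (79 + 118 + 67 + 106) gives (5,2) = 130.
The remaining cell in anti-diagonal is (3,3) = 500 − 400 = 100.
Row 5: 97 + 130 + 88 + 64 + ? = 500, so (5,4) = 121.
Using column 3: 112 + 76 + 100 + 88 + ? → (4,3) = 500 − 376 = 124.
Main diagonal must total 500; the given cells sum to 418, so (4,4) = 82.
Row 4 needs 500; the known cells sum to 385, so (4,5) = 115.
Column 4 needs 500; the known cells sum to 367, so (3,4) = 133.
Column 5 must total 500; the given cells sum to 409, so (3,5) = 91.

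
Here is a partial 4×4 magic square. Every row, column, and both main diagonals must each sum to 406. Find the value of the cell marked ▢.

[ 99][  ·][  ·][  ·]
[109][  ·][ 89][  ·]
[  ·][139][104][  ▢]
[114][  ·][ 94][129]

From row 4, 406 − (114 + 94 + 129) gives (4,2) = 69.
Using column 1: 99 + 109 + 114 + ? → (3,1) = 406 − 322 = 84.
The remaining cell in column 3 is (1,3) = 406 − 287 = 119.
The remaining cell in main diagonal is (2,2) = 406 − 332 = 74.
Using anti-diagonal: 89 + 139 + 114 + ? → (1,4) = 406 − 342 = 64.
From row 1, 406 − (99 + 119 + 64) gives (1,2) = 124.
Row 2: 109 + 74 + 89 + ? = 406, so (2,4) = 134.
Row 3 must total 406; the given cells sum to 327, so (3,4) = 79.

79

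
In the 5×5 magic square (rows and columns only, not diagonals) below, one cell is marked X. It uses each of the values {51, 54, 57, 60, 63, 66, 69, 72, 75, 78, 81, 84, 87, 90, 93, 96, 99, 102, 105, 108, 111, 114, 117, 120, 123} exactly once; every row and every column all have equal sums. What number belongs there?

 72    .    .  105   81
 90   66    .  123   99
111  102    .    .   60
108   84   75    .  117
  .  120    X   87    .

The 25 entries sum to 2175, so each line sums to 2175/5 = 435.
The remaining cell in row 2 is (2,3) = 435 − 378 = 57.
Row 4 needs 435; the known cells sum to 384, so (4,4) = 51.
Column 1 needs 435; the known cells sum to 381, so (5,1) = 54.
From column 2, 435 − (66 + 102 + 84 + 120) gives (1,2) = 63.
Column 4 must total 435; the given cells sum to 366, so (3,4) = 69.
Column 5 must total 435; the given cells sum to 357, so (5,5) = 78.
Using row 1: 72 + 63 + 105 + 81 + ? → (1,3) = 435 − 321 = 114.
Row 3 must total 435; the given cells sum to 342, so (3,3) = 93.
The remaining cell in row 5 is (5,3) = 435 − 339 = 96.

96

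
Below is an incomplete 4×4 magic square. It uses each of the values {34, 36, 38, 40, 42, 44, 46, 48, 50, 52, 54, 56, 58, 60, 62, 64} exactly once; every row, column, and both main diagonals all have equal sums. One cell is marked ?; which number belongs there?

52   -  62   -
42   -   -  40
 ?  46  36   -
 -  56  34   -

The 16 entries sum to 784, so each line sums to 784/4 = 196.
Column 3: 62 + 36 + 34 + ? = 196, so (2,3) = 64.
Using row 2: 42 + 64 + 40 + ? → (2,2) = 196 − 146 = 50.
Column 2: 50 + 46 + 56 + ? = 196, so (1,2) = 44.
Main diagonal needs 196; the known cells sum to 138, so (4,4) = 58.
Row 1: 52 + 44 + 62 + ? = 196, so (1,4) = 38.
Row 4 needs 196; the known cells sum to 148, so (4,1) = 48.
Column 1 needs 196; the known cells sum to 142, so (3,1) = 54.

54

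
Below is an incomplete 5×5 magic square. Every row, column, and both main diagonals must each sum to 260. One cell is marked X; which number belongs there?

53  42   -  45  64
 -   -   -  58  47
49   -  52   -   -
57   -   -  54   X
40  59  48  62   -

43

Using row 1: 53 + 42 + 45 + 64 + ? → (1,3) = 260 − 204 = 56.
The remaining cell in row 5 is (5,5) = 260 − 209 = 51.
Using column 1: 53 + 49 + 57 + 40 + ? → (2,1) = 260 − 199 = 61.
From column 4, 260 − (45 + 58 + 54 + 62) gives (3,4) = 41.
Main diagonal needs 260; the known cells sum to 210, so (2,2) = 50.
Using anti-diagonal: 64 + 58 + 52 + 40 + ? → (4,2) = 260 − 214 = 46.
Using row 2: 61 + 50 + 58 + 47 + ? → (2,3) = 260 − 216 = 44.
Using column 2: 42 + 50 + 46 + 59 + ? → (3,2) = 260 − 197 = 63.
From column 3, 260 − (56 + 44 + 52 + 48) gives (4,3) = 60.
Row 3: 49 + 63 + 52 + 41 + ? = 260, so (3,5) = 55.
Row 4: 57 + 46 + 60 + 54 + ? = 260, so (4,5) = 43.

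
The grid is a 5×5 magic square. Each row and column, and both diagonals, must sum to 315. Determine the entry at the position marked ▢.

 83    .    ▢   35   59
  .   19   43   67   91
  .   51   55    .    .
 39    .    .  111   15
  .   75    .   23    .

The remaining cell in row 2 is (2,1) = 315 − 220 = 95.
Column 4 must total 315; the given cells sum to 236, so (3,4) = 79.
Main diagonal needs 315; the known cells sum to 268, so (5,5) = 47.
Column 5: 59 + 91 + 15 + 47 + ? = 315, so (3,5) = 103.
The remaining cell in row 3 is (3,1) = 315 − 288 = 27.
The remaining cell in column 1 is (5,1) = 315 − 244 = 71.
Anti-diagonal: 59 + 67 + 55 + 71 + ? = 315, so (4,2) = 63.
Row 4 must total 315; the given cells sum to 228, so (4,3) = 87.
Using row 5: 71 + 75 + 23 + 47 + ? → (5,3) = 315 − 216 = 99.
Using column 2: 19 + 51 + 63 + 75 + ? → (1,2) = 315 − 208 = 107.
Column 3 must total 315; the given cells sum to 284, so (1,3) = 31.

31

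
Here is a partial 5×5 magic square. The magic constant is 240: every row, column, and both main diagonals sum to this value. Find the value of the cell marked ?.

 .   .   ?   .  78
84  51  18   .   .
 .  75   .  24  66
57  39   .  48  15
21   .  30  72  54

69

From row 4, 240 − (57 + 39 + 48 + 15) gives (4,3) = 81.
Using row 5: 21 + 30 + 72 + 54 + ? → (5,2) = 240 − 177 = 63.
Column 2: 51 + 75 + 39 + 63 + ? = 240, so (1,2) = 12.
Using column 5: 78 + 66 + 15 + 54 + ? → (2,5) = 240 − 213 = 27.
Row 2 must total 240; the given cells sum to 180, so (2,4) = 60.
Column 4: 60 + 24 + 48 + 72 + ? = 240, so (1,4) = 36.
Using anti-diagonal: 78 + 60 + 39 + 21 + ? → (3,3) = 240 − 198 = 42.
The remaining cell in row 3 is (3,1) = 240 − 207 = 33.
From column 1, 240 − (84 + 33 + 57 + 21) gives (1,1) = 45.
Column 3 needs 240; the known cells sum to 171, so (1,3) = 69.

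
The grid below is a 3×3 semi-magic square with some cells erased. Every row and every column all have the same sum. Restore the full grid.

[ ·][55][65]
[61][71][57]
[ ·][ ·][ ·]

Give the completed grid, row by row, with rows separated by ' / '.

69 55 65 / 61 71 57 / 59 63 67

Row 2 is already complete: 61 + 71 + 57 = 189, so that is the magic constant.
Row 1 must total 189; the given cells sum to 120, so (1,1) = 69.
Column 1 must total 189; the given cells sum to 130, so (3,1) = 59.
The remaining cell in column 2 is (3,2) = 189 − 126 = 63.
From column 3, 189 − (65 + 57) gives (3,3) = 67.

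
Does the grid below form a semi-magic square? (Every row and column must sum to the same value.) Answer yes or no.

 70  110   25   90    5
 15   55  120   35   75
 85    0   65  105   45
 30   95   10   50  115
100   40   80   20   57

No — column 5 sums to 297 but column 4 sums to 300.

Row 1: 70 + 110 + 25 + 90 + 5 = 300.
Row 2: 15 + 55 + 120 + 35 + 75 = 300.
Row 3: 85 + 0 + 65 + 105 + 45 = 300.
Row 4: 30 + 95 + 10 + 50 + 115 = 300.
Row 5: 100 + 40 + 80 + 20 + 57 = 297.
Column 1: 70 + 15 + 85 + 30 + 100 = 300.
Column 2: 110 + 55 + 0 + 95 + 40 = 300.
Column 3: 25 + 120 + 65 + 10 + 80 = 300.
Column 4: 90 + 35 + 105 + 50 + 20 = 300.
Column 5: 5 + 75 + 45 + 115 + 57 = 297.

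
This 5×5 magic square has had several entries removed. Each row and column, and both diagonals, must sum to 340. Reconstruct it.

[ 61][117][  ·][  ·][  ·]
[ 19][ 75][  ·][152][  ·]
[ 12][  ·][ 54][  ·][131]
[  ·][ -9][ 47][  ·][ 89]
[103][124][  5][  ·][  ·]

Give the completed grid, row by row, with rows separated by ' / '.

Column 1 must total 340; the given cells sum to 195, so (4,1) = 145.
The remaining cell in column 2 is (3,2) = 340 − 307 = 33.
Using anti-diagonal: 152 + 54 + (-9) + 103 + ? → (1,5) = 340 − 300 = 40.
Row 3: 12 + 33 + 54 + 131 + ? = 340, so (3,4) = 110.
Row 4 must total 340; the given cells sum to 272, so (4,4) = 68.
From main diagonal, 340 − (61 + 75 + 54 + 68) gives (5,5) = 82.
Row 5 needs 340; the known cells sum to 314, so (5,4) = 26.
From column 4, 340 − (152 + 110 + 68 + 26) gives (1,4) = -16.
Column 5: 40 + 131 + 89 + 82 + ? = 340, so (2,5) = -2.
Row 1 needs 340; the known cells sum to 202, so (1,3) = 138.
From row 2, 340 − (19 + 75 + 152 + (-2)) gives (2,3) = 96.

61 117 138 -16 40 / 19 75 96 152 -2 / 12 33 54 110 131 / 145 -9 47 68 89 / 103 124 5 26 82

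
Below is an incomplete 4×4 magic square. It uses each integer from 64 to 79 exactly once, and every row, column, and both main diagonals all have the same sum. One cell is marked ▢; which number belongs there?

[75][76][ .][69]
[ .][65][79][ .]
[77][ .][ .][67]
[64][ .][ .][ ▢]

The entries are 64 through 79, which sum to 1144, so each line sums to 1144/4 = 286.
From row 1, 286 − (75 + 76 + 69) gives (1,3) = 66.
Column 1 must total 286; the given cells sum to 216, so (2,1) = 70.
Anti-diagonal must total 286; the given cells sum to 212, so (3,2) = 74.
Row 2: 70 + 65 + 79 + ? = 286, so (2,4) = 72.
Row 3: 77 + 74 + 67 + ? = 286, so (3,3) = 68.
Using column 2: 76 + 65 + 74 + ? → (4,2) = 286 − 215 = 71.
From column 3, 286 − (66 + 79 + 68) gives (4,3) = 73.
Column 4 must total 286; the given cells sum to 208, so (4,4) = 78.

78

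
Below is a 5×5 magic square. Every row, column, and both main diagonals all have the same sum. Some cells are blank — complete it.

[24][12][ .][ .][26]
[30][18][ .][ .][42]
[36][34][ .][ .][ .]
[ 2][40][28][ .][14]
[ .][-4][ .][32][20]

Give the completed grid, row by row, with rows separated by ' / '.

24 12 0 38 26 / 30 18 6 4 42 / 36 34 22 10 -2 / 2 40 28 16 14 / 8 -4 44 32 20

Column 2 is already complete: 12 + 18 + 34 + 40 + -4 = 100, so that is the magic constant.
Using row 4: 2 + 40 + 28 + 14 + ? → (4,4) = 100 − 84 = 16.
From column 1, 100 − (24 + 30 + 36 + 2) gives (5,1) = 8.
Using column 5: 26 + 42 + 14 + 20 + ? → (3,5) = 100 − 102 = -2.
Using main diagonal: 24 + 18 + 16 + 20 + ? → (3,3) = 100 − 78 = 22.
Using anti-diagonal: 26 + 22 + 40 + 8 + ? → (2,4) = 100 − 96 = 4.
Row 2: 30 + 18 + 4 + 42 + ? = 100, so (2,3) = 6.
The remaining cell in row 3 is (3,4) = 100 − 90 = 10.
From row 5, 100 − (8 + (-4) + 32 + 20) gives (5,3) = 44.
From column 3, 100 − (6 + 22 + 28 + 44) gives (1,3) = 0.
Column 4 must total 100; the given cells sum to 62, so (1,4) = 38.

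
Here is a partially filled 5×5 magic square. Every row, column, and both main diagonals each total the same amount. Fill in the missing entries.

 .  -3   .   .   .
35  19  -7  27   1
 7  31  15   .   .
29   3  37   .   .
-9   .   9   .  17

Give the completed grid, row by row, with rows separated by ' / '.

13 -3 21 5 39 / 35 19 -7 27 1 / 7 31 15 -1 23 / 29 3 37 11 -5 / -9 25 9 33 17

Row 2 is already complete: 35 + 19 + -7 + 27 + 1 = 75, so that is the magic constant.
Using column 1: 35 + 7 + 29 + (-9) + ? → (1,1) = 75 − 62 = 13.
Column 2: -3 + 19 + 31 + 3 + ? = 75, so (5,2) = 25.
Column 3 must total 75; the given cells sum to 54, so (1,3) = 21.
The remaining cell in main diagonal is (4,4) = 75 − 64 = 11.
Anti-diagonal must total 75; the given cells sum to 36, so (1,5) = 39.
From row 1, 75 − (13 + (-3) + 21 + 39) gives (1,4) = 5.
Row 4: 29 + 3 + 37 + 11 + ? = 75, so (4,5) = -5.
Row 5 must total 75; the given cells sum to 42, so (5,4) = 33.
Column 4 needs 75; the known cells sum to 76, so (3,4) = -1.
Column 5 must total 75; the given cells sum to 52, so (3,5) = 23.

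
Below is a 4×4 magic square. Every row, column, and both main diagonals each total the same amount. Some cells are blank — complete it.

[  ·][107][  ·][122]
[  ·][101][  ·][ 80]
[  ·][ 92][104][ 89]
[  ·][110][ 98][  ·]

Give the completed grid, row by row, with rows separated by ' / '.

Column 2 is already complete: 107 + 101 + 92 + 110 = 410, so that is the magic constant.
Using row 3: 92 + 104 + 89 + ? → (3,1) = 410 − 285 = 125.
Column 4: 122 + 80 + 89 + ? = 410, so (4,4) = 119.
Using main diagonal: 101 + 104 + 119 + ? → (1,1) = 410 − 324 = 86.
Row 1 must total 410; the given cells sum to 315, so (1,3) = 95.
Row 4: 110 + 98 + 119 + ? = 410, so (4,1) = 83.
Column 1: 86 + 125 + 83 + ? = 410, so (2,1) = 116.
The remaining cell in column 3 is (2,3) = 410 − 297 = 113.

86 107 95 122 / 116 101 113 80 / 125 92 104 89 / 83 110 98 119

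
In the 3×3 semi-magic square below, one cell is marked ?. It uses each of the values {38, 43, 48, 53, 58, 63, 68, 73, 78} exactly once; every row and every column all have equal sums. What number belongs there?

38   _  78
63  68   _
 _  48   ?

53

The 9 entries sum to 522, so each line sums to 522/3 = 174.
Row 1 must total 174; the given cells sum to 116, so (1,2) = 58.
Row 2: 63 + 68 + ? = 174, so (2,3) = 43.
Column 1: 38 + 63 + ? = 174, so (3,1) = 73.
The remaining cell in column 3 is (3,3) = 174 − 121 = 53.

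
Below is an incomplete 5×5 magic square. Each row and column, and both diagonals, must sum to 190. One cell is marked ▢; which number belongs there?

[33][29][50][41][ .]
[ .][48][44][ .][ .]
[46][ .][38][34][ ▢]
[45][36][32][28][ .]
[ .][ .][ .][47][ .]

Row 1 must total 190; the given cells sum to 153, so (1,5) = 37.
The remaining cell in row 4 is (4,5) = 190 − 141 = 49.
Column 3 needs 190; the known cells sum to 164, so (5,3) = 26.
Column 4 must total 190; the given cells sum to 150, so (2,4) = 40.
From main diagonal, 190 − (33 + 48 + 38 + 28) gives (5,5) = 43.
Anti-diagonal: 37 + 40 + 38 + 36 + ? = 190, so (5,1) = 39.
The remaining cell in row 5 is (5,2) = 190 − 155 = 35.
Column 1 needs 190; the known cells sum to 163, so (2,1) = 27.
Using column 2: 29 + 48 + 36 + 35 + ? → (3,2) = 190 − 148 = 42.
From row 2, 190 − (27 + 48 + 44 + 40) gives (2,5) = 31.
Row 3 must total 190; the given cells sum to 160, so (3,5) = 30.

30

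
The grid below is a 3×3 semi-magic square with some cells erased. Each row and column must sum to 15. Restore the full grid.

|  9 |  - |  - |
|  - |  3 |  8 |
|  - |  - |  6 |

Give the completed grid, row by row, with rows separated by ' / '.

9 5 1 / 4 3 8 / 2 7 6

Using row 2: 3 + 8 + ? → (2,1) = 15 − 11 = 4.
From column 1, 15 − (9 + 4) gives (3,1) = 2.
Column 3 must total 15; the given cells sum to 14, so (1,3) = 1.
Using row 1: 9 + 1 + ? → (1,2) = 15 − 10 = 5.
Row 3: 2 + 6 + ? = 15, so (3,2) = 7.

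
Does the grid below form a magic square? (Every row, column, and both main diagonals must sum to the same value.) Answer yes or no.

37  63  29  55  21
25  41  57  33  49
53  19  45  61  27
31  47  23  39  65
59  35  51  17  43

Row 1: 37 + 63 + 29 + 55 + 21 = 205.
Row 2: 25 + 41 + 57 + 33 + 49 = 205.
Row 3: 53 + 19 + 45 + 61 + 27 = 205.
Row 4: 31 + 47 + 23 + 39 + 65 = 205.
Row 5: 59 + 35 + 51 + 17 + 43 = 205.
Column 1: 37 + 25 + 53 + 31 + 59 = 205.
Column 2: 63 + 41 + 19 + 47 + 35 = 205.
Column 3: 29 + 57 + 45 + 23 + 51 = 205.
Column 4: 55 + 33 + 61 + 39 + 17 = 205.
Column 5: 21 + 49 + 27 + 65 + 43 = 205.
Main diagonal: 37 + 41 + 45 + 39 + 43 = 205.
Anti-diagonal: 21 + 33 + 45 + 47 + 59 = 205.
All lines sum to 205.

Yes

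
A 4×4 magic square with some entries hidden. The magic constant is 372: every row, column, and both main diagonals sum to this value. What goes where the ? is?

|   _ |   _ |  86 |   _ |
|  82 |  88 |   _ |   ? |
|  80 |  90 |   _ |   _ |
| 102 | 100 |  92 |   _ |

106

Row 4 needs 372; the known cells sum to 294, so (4,4) = 78.
Using column 1: 82 + 80 + 102 + ? → (1,1) = 372 − 264 = 108.
The remaining cell in column 2 is (1,2) = 372 − 278 = 94.
Main diagonal needs 372; the known cells sum to 274, so (3,3) = 98.
Row 1: 108 + 94 + 86 + ? = 372, so (1,4) = 84.
Row 3 must total 372; the given cells sum to 268, so (3,4) = 104.
Column 3 must total 372; the given cells sum to 276, so (2,3) = 96.
Column 4 must total 372; the given cells sum to 266, so (2,4) = 106.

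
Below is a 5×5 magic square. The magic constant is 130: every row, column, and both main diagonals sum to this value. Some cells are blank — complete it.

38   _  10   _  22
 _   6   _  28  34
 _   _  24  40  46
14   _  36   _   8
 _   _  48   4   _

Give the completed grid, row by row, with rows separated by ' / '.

From column 3, 130 − (10 + 24 + 36 + 48) gives (2,3) = 12.
Column 5: 22 + 34 + 46 + 8 + ? = 130, so (5,5) = 20.
The remaining cell in main diagonal is (4,4) = 130 − 88 = 42.
The remaining cell in row 2 is (2,1) = 130 − 80 = 50.
From row 4, 130 − (14 + 36 + 42 + 8) gives (4,2) = 30.
Column 4: 28 + 40 + 42 + 4 + ? = 130, so (1,4) = 16.
From anti-diagonal, 130 − (22 + 28 + 24 + 30) gives (5,1) = 26.
Row 1 must total 130; the given cells sum to 86, so (1,2) = 44.
Using row 5: 26 + 48 + 4 + 20 + ? → (5,2) = 130 − 98 = 32.
Column 1: 38 + 50 + 14 + 26 + ? = 130, so (3,1) = 2.
From column 2, 130 − (44 + 6 + 30 + 32) gives (3,2) = 18.

38 44 10 16 22 / 50 6 12 28 34 / 2 18 24 40 46 / 14 30 36 42 8 / 26 32 48 4 20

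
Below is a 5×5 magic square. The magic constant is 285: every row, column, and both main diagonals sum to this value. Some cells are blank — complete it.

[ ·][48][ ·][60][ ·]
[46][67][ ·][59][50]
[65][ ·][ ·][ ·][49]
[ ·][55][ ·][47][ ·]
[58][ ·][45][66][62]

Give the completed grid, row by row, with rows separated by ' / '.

Row 2: 46 + 67 + 59 + 50 + ? = 285, so (2,3) = 63.
Row 5: 58 + 45 + 66 + 62 + ? = 285, so (5,2) = 54.
The remaining cell in column 2 is (3,2) = 285 − 224 = 61.
Column 4 must total 285; the given cells sum to 232, so (3,4) = 53.
Row 3: 65 + 61 + 53 + 49 + ? = 285, so (3,3) = 57.
The remaining cell in main diagonal is (1,1) = 285 − 233 = 52.
Anti-diagonal needs 285; the known cells sum to 229, so (1,5) = 56.
The remaining cell in row 1 is (1,3) = 285 − 216 = 69.
Column 1: 52 + 46 + 65 + 58 + ? = 285, so (4,1) = 64.
Column 3: 69 + 63 + 57 + 45 + ? = 285, so (4,3) = 51.
Using column 5: 56 + 50 + 49 + 62 + ? → (4,5) = 285 − 217 = 68.

52 48 69 60 56 / 46 67 63 59 50 / 65 61 57 53 49 / 64 55 51 47 68 / 58 54 45 66 62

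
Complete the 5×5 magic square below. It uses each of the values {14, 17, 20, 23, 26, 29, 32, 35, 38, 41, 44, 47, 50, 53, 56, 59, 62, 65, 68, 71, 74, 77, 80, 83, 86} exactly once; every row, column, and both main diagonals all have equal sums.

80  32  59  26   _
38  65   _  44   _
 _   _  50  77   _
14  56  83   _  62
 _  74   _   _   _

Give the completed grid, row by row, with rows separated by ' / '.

80 32 59 26 53 / 38 65 17 44 86 / 71 23 50 77 29 / 14 56 83 35 62 / 47 74 41 68 20

The 25 entries sum to 1250, so each line sums to 1250/5 = 250.
Using row 1: 80 + 32 + 59 + 26 + ? → (1,5) = 250 − 197 = 53.
From row 4, 250 − (14 + 56 + 83 + 62) gives (4,4) = 35.
From column 2, 250 − (32 + 65 + 56 + 74) gives (3,2) = 23.
Column 4 needs 250; the known cells sum to 182, so (5,4) = 68.
Main diagonal must total 250; the given cells sum to 230, so (5,5) = 20.
Using anti-diagonal: 53 + 44 + 50 + 56 + ? → (5,1) = 250 − 203 = 47.
Row 5 must total 250; the given cells sum to 209, so (5,3) = 41.
Column 1 needs 250; the known cells sum to 179, so (3,1) = 71.
The remaining cell in column 3 is (2,3) = 250 − 233 = 17.
The remaining cell in row 2 is (2,5) = 250 − 164 = 86.
Row 3 must total 250; the given cells sum to 221, so (3,5) = 29.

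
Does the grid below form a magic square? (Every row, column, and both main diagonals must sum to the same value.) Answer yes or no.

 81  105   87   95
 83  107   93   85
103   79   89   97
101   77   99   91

Yes

Row 1: 81 + 105 + 87 + 95 = 368.
Row 2: 83 + 107 + 93 + 85 = 368.
Row 3: 103 + 79 + 89 + 97 = 368.
Row 4: 101 + 77 + 99 + 91 = 368.
Column 1: 81 + 83 + 103 + 101 = 368.
Column 2: 105 + 107 + 79 + 77 = 368.
Column 3: 87 + 93 + 89 + 99 = 368.
Column 4: 95 + 85 + 97 + 91 = 368.
Main diagonal: 81 + 107 + 89 + 91 = 368.
Anti-diagonal: 95 + 93 + 79 + 101 = 368.
All lines sum to 368.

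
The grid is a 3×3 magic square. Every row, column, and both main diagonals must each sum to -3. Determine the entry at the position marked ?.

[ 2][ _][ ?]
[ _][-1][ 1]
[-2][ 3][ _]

From row 2, -3 − (-1 + 1) gives (2,1) = -3.
Using row 3: -2 + 3 + ? → (3,3) = -3 − 1 = -4.
Using column 2: -1 + 3 + ? → (1,2) = -3 − 2 = -5.
Using column 3: 1 + (-4) + ? → (1,3) = -3 − (-3) = 0.

0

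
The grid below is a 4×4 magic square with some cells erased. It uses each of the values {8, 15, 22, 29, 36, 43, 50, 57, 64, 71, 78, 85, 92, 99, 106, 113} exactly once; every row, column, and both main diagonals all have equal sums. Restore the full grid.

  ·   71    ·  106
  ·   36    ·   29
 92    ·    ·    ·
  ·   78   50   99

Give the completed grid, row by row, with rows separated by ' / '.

22 71 43 106 / 113 36 64 29 / 92 57 85 8 / 15 78 50 99

The 16 entries sum to 968, so each line sums to 968/4 = 242.
From row 4, 242 − (78 + 50 + 99) gives (4,1) = 15.
Column 2 needs 242; the known cells sum to 185, so (3,2) = 57.
Column 4 needs 242; the known cells sum to 234, so (3,4) = 8.
From anti-diagonal, 242 − (106 + 57 + 15) gives (2,3) = 64.
Using row 2: 36 + 64 + 29 + ? → (2,1) = 242 − 129 = 113.
Row 3: 92 + 57 + 8 + ? = 242, so (3,3) = 85.
Column 1: 113 + 92 + 15 + ? = 242, so (1,1) = 22.
The remaining cell in column 3 is (1,3) = 242 − 199 = 43.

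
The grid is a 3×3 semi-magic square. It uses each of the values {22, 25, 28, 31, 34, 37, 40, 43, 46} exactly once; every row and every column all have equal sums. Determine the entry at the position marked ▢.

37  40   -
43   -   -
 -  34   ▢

The 9 entries sum to 306, so each line sums to 306/3 = 102.
The remaining cell in row 1 is (1,3) = 102 − 77 = 25.
Column 1 must total 102; the given cells sum to 80, so (3,1) = 22.
From column 2, 102 − (40 + 34) gives (2,2) = 28.
From row 2, 102 − (43 + 28) gives (2,3) = 31.
Row 3 needs 102; the known cells sum to 56, so (3,3) = 46.

46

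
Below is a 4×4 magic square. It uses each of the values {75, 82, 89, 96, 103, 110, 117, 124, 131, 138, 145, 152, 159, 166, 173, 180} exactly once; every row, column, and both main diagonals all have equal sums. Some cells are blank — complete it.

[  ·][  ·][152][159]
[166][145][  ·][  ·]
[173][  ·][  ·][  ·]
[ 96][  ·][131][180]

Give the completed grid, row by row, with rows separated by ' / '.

75 124 152 159 / 166 145 117 82 / 173 138 110 89 / 96 103 131 180

The 16 entries sum to 2040, so each line sums to 2040/4 = 510.
Row 4: 96 + 131 + 180 + ? = 510, so (4,2) = 103.
The remaining cell in column 1 is (1,1) = 510 − 435 = 75.
Using main diagonal: 75 + 145 + 180 + ? → (3,3) = 510 − 400 = 110.
Using row 1: 75 + 152 + 159 + ? → (1,2) = 510 − 386 = 124.
From column 2, 510 − (124 + 145 + 103) gives (3,2) = 138.
Column 3: 152 + 110 + 131 + ? = 510, so (2,3) = 117.
Row 2 must total 510; the given cells sum to 428, so (2,4) = 82.
Row 3 needs 510; the known cells sum to 421, so (3,4) = 89.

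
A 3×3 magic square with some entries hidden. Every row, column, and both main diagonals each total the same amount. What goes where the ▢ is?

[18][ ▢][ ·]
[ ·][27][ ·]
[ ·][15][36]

Main diagonal is complete and sums to 81; that is the magic constant.
Row 3: 15 + 36 + ? = 81, so (3,1) = 30.
The remaining cell in column 1 is (2,1) = 81 − 48 = 33.
Column 2 must total 81; the given cells sum to 42, so (1,2) = 39.

39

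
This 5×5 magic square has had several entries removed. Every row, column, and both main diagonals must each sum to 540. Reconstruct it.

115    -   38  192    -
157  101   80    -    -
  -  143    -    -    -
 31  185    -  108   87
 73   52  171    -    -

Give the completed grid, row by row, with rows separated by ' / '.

Row 4 must total 540; the given cells sum to 411, so (4,3) = 129.
From column 1, 540 − (115 + 157 + 31 + 73) gives (3,1) = 164.
Column 2: 101 + 143 + 185 + 52 + ? = 540, so (1,2) = 59.
Column 3 must total 540; the given cells sum to 418, so (3,3) = 122.
From main diagonal, 540 − (115 + 101 + 122 + 108) gives (5,5) = 94.
From row 1, 540 − (115 + 59 + 38 + 192) gives (1,5) = 136.
Row 5 needs 540; the known cells sum to 390, so (5,4) = 150.
Anti-diagonal needs 540; the known cells sum to 516, so (2,4) = 24.
Row 2: 157 + 101 + 80 + 24 + ? = 540, so (2,5) = 178.
Column 4 needs 540; the known cells sum to 474, so (3,4) = 66.
The remaining cell in column 5 is (3,5) = 540 − 495 = 45.

115 59 38 192 136 / 157 101 80 24 178 / 164 143 122 66 45 / 31 185 129 108 87 / 73 52 171 150 94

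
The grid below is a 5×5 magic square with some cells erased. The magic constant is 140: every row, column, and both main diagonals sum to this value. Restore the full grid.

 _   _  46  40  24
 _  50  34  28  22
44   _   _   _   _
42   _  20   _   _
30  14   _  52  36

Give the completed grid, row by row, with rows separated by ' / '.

Row 2: 50 + 34 + 28 + 22 + ? = 140, so (2,1) = 6.
Row 5 must total 140; the given cells sum to 132, so (5,3) = 8.
From column 1, 140 − (6 + 44 + 42 + 30) gives (1,1) = 18.
Column 3 must total 140; the given cells sum to 108, so (3,3) = 32.
Main diagonal needs 140; the known cells sum to 136, so (4,4) = 4.
Anti-diagonal needs 140; the known cells sum to 114, so (4,2) = 26.
From row 1, 140 − (18 + 46 + 40 + 24) gives (1,2) = 12.
Row 4 needs 140; the known cells sum to 92, so (4,5) = 48.
Column 2: 12 + 50 + 26 + 14 + ? = 140, so (3,2) = 38.
The remaining cell in column 4 is (3,4) = 140 − 124 = 16.
Column 5 needs 140; the known cells sum to 130, so (3,5) = 10.

18 12 46 40 24 / 6 50 34 28 22 / 44 38 32 16 10 / 42 26 20 4 48 / 30 14 8 52 36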